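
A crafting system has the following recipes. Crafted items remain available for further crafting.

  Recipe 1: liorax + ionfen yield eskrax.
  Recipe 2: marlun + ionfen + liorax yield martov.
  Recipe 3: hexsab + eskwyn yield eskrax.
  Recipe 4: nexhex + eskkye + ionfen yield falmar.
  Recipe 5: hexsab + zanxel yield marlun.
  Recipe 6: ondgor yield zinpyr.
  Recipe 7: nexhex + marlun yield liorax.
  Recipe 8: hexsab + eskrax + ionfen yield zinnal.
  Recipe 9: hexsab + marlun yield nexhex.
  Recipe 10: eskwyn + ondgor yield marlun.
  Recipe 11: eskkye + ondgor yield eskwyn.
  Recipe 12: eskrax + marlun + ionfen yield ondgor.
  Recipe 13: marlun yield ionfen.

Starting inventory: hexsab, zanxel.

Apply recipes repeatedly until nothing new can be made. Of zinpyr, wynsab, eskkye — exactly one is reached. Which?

zinpyr

Using Recipe 5, hexsab and zanxel make marlun.
hexsab + marlun → nexhex (Recipe 9).
Using Recipe 13, marlun makes ionfen.
Using Recipe 7, nexhex and marlun make liorax.
Using Recipe 1, liorax and ionfen make eskrax.
eskrax + marlun + ionfen → ondgor (Recipe 12).
Using Recipe 6, ondgor makes zinpyr.
No rule produces wynsab, and it is not given. No rule produces eskkye, and it is not given.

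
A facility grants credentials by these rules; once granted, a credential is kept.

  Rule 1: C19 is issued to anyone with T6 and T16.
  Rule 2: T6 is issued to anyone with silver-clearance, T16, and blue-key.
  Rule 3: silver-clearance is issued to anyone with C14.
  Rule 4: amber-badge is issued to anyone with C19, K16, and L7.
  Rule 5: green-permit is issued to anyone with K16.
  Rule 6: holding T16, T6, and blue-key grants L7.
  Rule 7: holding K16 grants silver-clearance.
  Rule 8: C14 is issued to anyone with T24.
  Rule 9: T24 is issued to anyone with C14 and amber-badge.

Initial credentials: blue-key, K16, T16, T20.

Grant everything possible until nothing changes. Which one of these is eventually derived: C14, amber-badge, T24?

Holding K16 grants silver-clearance (Rule 7).
Holding silver-clearance, T16, and blue-key grants T6 (Rule 2).
Holding T16, T6, and blue-key grants L7 (Rule 6).
Holding T6 and T16 grants C19 (Rule 1).
Holding C19, K16, and L7 grants amber-badge (Rule 4).
T24 would need C14 and amber-badge (Rule 9), but C14 is never granted. C14 would need T24 (Rule 8), but T24 is never granted.

amber-badge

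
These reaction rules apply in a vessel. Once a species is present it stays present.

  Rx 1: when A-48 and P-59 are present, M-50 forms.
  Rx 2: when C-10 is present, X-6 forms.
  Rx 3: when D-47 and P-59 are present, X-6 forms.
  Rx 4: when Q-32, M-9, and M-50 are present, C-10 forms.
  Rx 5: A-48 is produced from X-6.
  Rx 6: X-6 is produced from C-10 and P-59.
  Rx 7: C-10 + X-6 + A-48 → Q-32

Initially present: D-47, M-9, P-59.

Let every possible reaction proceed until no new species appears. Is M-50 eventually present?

Yes

D-47 and P-59 present → X-6 forms (Rx 3).
X-6 present → A-48 forms (Rx 5).
A-48 and P-59 present → M-50 forms (Rx 1).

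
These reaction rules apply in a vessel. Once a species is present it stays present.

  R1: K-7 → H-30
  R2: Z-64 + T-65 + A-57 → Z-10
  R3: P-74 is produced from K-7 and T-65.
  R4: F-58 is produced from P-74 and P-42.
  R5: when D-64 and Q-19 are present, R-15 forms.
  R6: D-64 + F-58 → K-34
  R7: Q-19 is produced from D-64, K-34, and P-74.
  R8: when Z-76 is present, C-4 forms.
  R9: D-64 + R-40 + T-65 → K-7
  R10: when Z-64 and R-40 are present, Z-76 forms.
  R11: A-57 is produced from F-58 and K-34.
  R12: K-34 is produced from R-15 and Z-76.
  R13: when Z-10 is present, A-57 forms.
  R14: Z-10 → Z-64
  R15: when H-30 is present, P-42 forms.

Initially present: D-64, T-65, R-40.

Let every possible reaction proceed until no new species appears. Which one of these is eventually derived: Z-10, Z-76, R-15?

R-15

D-64, R-40, and T-65 present → K-7 forms (R9).
K-7 and T-65 present → P-74 forms (R3).
K-7 present → H-30 forms (R1).
H-30 present → P-42 forms (R15).
P-74 and P-42 present → F-58 forms (R4).
D-64 and F-58 present → K-34 forms (R6).
D-64, K-34, and P-74 present → Q-19 forms (R7).
D-64 and Q-19 present → R-15 forms (R5).
Z-76 would need Z-64 and R-40 (R10), but Z-64 never forms. Z-10 would need Z-64, T-65, and A-57 (R2), but Z-64 never forms.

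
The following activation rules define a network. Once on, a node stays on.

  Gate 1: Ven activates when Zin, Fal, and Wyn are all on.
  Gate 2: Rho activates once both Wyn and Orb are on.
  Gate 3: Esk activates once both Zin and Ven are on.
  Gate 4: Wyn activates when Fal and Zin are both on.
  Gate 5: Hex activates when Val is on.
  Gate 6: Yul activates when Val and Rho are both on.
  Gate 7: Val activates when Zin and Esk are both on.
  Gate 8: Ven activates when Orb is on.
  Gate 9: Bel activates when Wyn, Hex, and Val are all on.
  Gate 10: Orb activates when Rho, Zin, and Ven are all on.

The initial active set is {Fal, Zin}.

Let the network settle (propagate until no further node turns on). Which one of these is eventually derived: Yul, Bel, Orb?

Fal and Zin are on, so Wyn activates (Gate 4).
Zin, Fal, and Wyn are on, so Ven activates (Gate 1).
Zin and Ven are on, so Esk activates (Gate 3).
Gate 7: Zin and Esk on → Val on.
Val is on, so Hex activates (Gate 5).
Gate 9: Wyn, Hex, and Val on → Bel on.
Yul would need Val and Rho (Gate 6), but Rho never turns on. Orb would need Rho, Zin, and Ven (Gate 10), but Rho never turns on.

Bel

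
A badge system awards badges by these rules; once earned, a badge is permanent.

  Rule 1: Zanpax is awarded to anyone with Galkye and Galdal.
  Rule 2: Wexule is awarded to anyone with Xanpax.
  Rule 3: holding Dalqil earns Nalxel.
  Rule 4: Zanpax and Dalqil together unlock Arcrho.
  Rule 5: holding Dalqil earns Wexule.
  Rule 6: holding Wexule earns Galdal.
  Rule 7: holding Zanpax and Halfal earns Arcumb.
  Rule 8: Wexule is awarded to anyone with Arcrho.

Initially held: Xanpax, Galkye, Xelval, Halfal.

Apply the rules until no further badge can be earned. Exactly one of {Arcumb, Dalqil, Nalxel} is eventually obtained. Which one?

Arcumb

With Xanpax, Wexule is earned (Rule 2).
With Wexule, Galdal is earned (Rule 6).
With Galkye and Galdal, Zanpax is earned (Rule 1).
With Zanpax and Halfal, Arcumb is earned (Rule 7).
Nalxel would need Dalqil (Rule 3), but Dalqil is never earned. No rule produces Dalqil, and it is not given.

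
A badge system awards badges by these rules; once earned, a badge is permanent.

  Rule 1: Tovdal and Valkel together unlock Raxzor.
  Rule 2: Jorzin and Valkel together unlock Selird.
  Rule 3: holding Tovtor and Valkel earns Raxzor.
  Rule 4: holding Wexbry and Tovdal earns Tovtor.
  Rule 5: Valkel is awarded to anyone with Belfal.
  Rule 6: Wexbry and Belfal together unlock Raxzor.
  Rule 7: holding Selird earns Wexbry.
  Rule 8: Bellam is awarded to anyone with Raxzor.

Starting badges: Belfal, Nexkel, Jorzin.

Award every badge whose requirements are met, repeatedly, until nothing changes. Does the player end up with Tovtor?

Tovtor would need Wexbry and Tovdal (Rule 4), but Tovdal is never earned.

No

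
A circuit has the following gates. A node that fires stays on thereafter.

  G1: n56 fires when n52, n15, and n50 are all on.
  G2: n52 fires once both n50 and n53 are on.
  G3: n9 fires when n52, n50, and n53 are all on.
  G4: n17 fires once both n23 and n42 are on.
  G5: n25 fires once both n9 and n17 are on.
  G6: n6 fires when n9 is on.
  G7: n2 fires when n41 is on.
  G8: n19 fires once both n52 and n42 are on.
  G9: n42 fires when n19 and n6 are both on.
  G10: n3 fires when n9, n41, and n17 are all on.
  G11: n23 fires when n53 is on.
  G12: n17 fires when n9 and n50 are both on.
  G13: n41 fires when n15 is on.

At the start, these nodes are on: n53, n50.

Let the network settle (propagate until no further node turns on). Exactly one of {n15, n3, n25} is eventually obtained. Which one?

n25

n50 and n53 are on, so n52 fires (G2).
n52, n50, and n53 are on, so n9 fires (G3).
G12: n9 and n50 on → n17 on.
n9 and n17 are on, so n25 fires (G5).
n3 would need n9, n41, and n17 (G10), but n41 never turns on. No rule produces n15, and it is not given.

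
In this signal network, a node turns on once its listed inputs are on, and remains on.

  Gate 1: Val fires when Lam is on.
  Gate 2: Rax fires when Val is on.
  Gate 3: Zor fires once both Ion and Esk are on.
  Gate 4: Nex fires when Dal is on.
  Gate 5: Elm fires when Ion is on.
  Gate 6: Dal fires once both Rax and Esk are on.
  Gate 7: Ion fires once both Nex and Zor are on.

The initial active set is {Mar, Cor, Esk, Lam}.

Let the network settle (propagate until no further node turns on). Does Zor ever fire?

No

Zor would need Ion and Esk (Gate 3), but Ion never turns on.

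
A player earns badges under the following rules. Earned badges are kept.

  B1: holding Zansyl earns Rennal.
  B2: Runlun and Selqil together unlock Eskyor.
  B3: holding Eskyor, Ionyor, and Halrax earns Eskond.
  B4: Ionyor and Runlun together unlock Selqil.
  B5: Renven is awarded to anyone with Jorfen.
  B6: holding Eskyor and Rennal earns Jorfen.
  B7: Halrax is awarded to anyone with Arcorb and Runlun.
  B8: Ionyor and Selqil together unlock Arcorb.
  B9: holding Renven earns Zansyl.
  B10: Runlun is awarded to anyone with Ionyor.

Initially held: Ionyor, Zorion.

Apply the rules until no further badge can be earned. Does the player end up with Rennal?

Rennal would need Zansyl (B1), but Zansyl is never earned.

No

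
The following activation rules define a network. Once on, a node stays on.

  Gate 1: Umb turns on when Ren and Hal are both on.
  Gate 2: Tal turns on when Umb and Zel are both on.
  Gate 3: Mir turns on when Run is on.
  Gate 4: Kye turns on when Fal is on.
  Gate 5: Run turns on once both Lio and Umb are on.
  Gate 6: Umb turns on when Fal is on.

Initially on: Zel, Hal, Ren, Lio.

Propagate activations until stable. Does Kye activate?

Kye would need Fal (Gate 4), but Fal never turns on.

No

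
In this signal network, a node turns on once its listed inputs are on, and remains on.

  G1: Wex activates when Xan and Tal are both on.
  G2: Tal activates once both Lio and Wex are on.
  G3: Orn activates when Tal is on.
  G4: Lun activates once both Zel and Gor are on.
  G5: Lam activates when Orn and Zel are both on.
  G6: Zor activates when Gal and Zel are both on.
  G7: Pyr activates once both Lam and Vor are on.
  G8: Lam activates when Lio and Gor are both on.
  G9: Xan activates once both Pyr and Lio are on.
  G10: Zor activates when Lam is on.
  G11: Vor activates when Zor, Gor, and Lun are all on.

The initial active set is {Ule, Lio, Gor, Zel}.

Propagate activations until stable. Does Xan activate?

Yes

Zel and Gor are on, so Lun activates (G4).
Lio and Gor are on, so Lam activates (G8).
G10: Lam on → Zor on.
Zor, Gor, and Lun are on, so Vor activates (G11).
G7: Lam and Vor on → Pyr on.
G9: Pyr and Lio on → Xan on.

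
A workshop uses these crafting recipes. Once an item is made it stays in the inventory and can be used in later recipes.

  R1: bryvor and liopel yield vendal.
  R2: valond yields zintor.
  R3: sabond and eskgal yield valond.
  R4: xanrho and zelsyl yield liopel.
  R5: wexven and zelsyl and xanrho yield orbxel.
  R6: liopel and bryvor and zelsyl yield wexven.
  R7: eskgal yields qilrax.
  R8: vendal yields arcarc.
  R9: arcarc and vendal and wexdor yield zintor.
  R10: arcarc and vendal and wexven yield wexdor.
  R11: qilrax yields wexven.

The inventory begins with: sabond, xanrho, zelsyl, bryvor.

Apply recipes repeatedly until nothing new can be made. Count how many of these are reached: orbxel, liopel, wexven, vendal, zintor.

xanrho and zelsyl → liopel (R4).
liopel and bryvor and zelsyl → wexven (R6).
Using R1, bryvor and liopel make vendal.
Using R5, wexven, zelsyl, and xanrho make orbxel.
Using R8, vendal makes arcarc.
arcarc and vendal and wexven → wexdor (R10).
arcarc and vendal and wexdor → zintor (R9).
orbxel: reached.
liopel: reached.
wexven: reached.
vendal: reached.
zintor: reached.
All 5 are reached.

5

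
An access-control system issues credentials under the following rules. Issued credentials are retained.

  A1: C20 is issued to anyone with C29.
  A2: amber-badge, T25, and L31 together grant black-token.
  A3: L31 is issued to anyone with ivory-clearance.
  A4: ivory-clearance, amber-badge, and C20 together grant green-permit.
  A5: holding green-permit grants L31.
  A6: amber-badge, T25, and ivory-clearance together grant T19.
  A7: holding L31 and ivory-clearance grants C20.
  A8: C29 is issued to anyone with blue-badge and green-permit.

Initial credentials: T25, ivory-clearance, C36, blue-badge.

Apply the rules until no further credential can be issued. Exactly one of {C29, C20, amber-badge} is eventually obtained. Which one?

C20

Holding ivory-clearance grants L31 (A3).
Holding L31 and ivory-clearance grants C20 (A7).
No rule produces amber-badge, and it is not given. C29 would need blue-badge and green-permit (A8), but green-permit is never granted.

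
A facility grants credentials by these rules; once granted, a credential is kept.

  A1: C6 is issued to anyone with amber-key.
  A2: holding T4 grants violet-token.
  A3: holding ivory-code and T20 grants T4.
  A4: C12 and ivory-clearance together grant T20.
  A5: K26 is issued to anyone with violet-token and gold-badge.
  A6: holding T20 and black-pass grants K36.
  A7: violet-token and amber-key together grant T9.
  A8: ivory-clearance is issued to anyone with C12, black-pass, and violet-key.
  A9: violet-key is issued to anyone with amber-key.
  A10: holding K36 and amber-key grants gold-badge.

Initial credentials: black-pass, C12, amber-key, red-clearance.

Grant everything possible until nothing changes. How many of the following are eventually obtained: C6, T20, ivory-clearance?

3

Holding amber-key grants violet-key (A9).
Holding amber-key grants C6 (A1).
Holding C12, black-pass, and violet-key grants ivory-clearance (A8).
Holding C12 and ivory-clearance grants T20 (A4).
C6: reached.
T20: reached.
ivory-clearance: reached.
All 3 are reached.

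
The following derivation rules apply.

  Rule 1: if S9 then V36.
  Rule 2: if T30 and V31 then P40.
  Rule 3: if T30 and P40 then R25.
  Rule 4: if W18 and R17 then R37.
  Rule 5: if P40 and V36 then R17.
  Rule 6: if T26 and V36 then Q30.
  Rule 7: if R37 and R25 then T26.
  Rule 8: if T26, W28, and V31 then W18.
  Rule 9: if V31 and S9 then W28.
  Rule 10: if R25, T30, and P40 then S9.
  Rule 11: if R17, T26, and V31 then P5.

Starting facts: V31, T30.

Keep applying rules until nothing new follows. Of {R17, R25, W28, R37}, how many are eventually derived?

3

T30 and V31 hold, so P40 follows (Rule 2).
From T30 and P40, Rule 3 gives R25.
R25, T30, and P40 hold, so S9 follows (Rule 10).
From S9, Rule 1 gives V36.
V31 and S9 hold, so W28 follows (Rule 9).
From P40 and V36, Rule 5 gives R17.
R17: reached.
R25: reached.
W28: reached.
R37 would need W18 and R17 (Rule 4), but W18 is never established.
Reached: R17, R25, and W28 — 3 of the 4.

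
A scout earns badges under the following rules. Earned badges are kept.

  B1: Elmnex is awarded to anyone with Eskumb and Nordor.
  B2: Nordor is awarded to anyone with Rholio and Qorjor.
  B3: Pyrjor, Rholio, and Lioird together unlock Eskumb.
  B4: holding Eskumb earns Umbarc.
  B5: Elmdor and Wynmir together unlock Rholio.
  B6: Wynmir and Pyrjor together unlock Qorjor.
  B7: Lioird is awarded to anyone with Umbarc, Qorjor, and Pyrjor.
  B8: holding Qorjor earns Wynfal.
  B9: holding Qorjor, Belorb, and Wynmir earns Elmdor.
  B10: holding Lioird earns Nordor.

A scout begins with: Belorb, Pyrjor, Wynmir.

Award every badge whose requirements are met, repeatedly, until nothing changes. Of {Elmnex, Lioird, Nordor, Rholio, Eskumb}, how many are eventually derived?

With Wynmir and Pyrjor, Qorjor is earned (B6).
With Qorjor, Belorb, and Wynmir, Elmdor is earned (B9).
With Elmdor and Wynmir, Rholio is earned (B5).
With Rholio and Qorjor, Nordor is earned (B2).
Elmnex would need Eskumb and Nordor (B1), but Eskumb is never earned.
Lioird would need Umbarc, Qorjor, and Pyrjor (B7), but Umbarc is never earned.
Nordor: reached.
Rholio: reached.
Eskumb would need Pyrjor, Rholio, and Lioird (B3), but Lioird is never earned.
Reached: Nordor and Rholio — 2 of the 5.

2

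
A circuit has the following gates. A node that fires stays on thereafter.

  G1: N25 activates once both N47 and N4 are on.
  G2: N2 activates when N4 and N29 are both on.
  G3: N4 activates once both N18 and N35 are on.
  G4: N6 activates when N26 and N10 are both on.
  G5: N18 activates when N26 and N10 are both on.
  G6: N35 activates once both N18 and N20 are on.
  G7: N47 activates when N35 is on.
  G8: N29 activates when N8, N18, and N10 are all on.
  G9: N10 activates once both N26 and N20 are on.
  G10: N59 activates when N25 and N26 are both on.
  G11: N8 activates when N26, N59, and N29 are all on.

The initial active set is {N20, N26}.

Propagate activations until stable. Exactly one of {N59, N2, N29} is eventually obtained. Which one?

N59

G9: N26 and N20 on → N10 on.
G5: N26 and N10 on → N18 on.
G6: N18 and N20 on → N35 on.
G7: N35 on → N47 on.
G3: N18 and N35 on → N4 on.
N47 and N4 are on, so N25 activates (G1).
G10: N25 and N26 on → N59 on.
N2 would need N4 and N29 (G2), but N29 never turns on. N29 would need N8, N18, and N10 (G8), but N8 never turns on.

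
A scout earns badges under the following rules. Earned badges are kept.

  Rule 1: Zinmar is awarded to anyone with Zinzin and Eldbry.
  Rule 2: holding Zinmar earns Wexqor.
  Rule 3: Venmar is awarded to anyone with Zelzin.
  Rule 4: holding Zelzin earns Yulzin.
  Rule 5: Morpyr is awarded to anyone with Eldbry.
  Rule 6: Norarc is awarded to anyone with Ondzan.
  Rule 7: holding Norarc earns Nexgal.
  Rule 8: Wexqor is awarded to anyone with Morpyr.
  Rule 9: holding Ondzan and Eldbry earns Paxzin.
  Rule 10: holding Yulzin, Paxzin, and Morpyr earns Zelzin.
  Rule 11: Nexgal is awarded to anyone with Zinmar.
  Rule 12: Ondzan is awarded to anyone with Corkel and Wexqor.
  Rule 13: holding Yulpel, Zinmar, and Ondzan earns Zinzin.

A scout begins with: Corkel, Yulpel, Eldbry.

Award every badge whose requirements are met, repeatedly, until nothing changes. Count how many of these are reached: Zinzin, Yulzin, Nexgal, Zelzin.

1

With Eldbry, Morpyr is earned (Rule 5).
With Morpyr, Wexqor is earned (Rule 8).
With Corkel and Wexqor, Ondzan is earned (Rule 12).
With Ondzan, Norarc is earned (Rule 6).
With Norarc, Nexgal is earned (Rule 7).
Zinzin would need Yulpel, Zinmar, and Ondzan (Rule 13), but Zinmar is never earned.
Yulzin would need Zelzin (Rule 4), but Zelzin is never earned.
Nexgal: reached.
Zelzin would need Yulzin, Paxzin, and Morpyr (Rule 10), but Yulzin is never earned.
Reached: Nexgal — 1 of the 4.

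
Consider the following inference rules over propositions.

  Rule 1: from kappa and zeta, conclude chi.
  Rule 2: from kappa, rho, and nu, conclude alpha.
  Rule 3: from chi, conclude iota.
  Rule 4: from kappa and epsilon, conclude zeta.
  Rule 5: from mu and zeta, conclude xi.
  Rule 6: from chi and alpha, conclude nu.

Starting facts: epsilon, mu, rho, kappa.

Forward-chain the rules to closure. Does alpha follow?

No

alpha would need kappa, rho, and nu (Rule 2), but nu is never established.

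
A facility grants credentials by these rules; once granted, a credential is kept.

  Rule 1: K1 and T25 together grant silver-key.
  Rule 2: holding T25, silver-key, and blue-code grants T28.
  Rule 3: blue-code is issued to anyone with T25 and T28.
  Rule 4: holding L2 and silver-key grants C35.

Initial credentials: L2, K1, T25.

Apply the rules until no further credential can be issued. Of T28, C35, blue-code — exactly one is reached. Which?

C35

Holding K1 and T25 grants silver-key (Rule 1).
Holding L2 and silver-key grants C35 (Rule 4).
blue-code would need T25 and T28 (Rule 3), but T28 is never granted. T28 would need T25, silver-key, and blue-code (Rule 2), but blue-code is never granted.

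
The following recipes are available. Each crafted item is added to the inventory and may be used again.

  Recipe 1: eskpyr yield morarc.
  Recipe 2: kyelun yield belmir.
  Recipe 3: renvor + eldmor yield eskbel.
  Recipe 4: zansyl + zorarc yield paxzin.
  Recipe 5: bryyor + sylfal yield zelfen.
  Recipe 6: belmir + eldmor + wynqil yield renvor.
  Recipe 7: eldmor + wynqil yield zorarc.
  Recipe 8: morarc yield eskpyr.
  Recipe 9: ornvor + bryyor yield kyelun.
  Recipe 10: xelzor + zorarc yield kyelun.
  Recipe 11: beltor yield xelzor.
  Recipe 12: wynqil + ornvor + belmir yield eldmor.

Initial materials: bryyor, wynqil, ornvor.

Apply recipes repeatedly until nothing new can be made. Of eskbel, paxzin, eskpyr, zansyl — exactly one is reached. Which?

eskbel

Using Recipe 9, ornvor and bryyor make kyelun.
Using Recipe 2, kyelun makes belmir.
wynqil + ornvor + belmir → eldmor (Recipe 12).
belmir + eldmor + wynqil → renvor (Recipe 6).
Using Recipe 3, renvor and eldmor make eskbel.
No rule produces zansyl, and it is not given. paxzin would need zansyl and zorarc (Recipe 4), but zansyl is never obtained. eskpyr would need morarc (Recipe 8), but morarc is never obtained.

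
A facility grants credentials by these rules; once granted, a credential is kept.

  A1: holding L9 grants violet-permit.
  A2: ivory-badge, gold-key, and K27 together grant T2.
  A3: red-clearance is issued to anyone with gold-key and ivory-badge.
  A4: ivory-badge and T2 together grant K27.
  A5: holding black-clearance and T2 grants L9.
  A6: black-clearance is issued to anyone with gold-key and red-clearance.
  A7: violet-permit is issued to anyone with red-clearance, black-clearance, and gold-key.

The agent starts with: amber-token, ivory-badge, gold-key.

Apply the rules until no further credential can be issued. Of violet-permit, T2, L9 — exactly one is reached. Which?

violet-permit

Holding gold-key and ivory-badge grants red-clearance (A3).
Holding gold-key and red-clearance grants black-clearance (A6).
Holding red-clearance, black-clearance, and gold-key grants violet-permit (A7).
L9 would need black-clearance and T2 (A5), but T2 is never granted. T2 would need ivory-badge, gold-key, and K27 (A2), but K27 is never granted.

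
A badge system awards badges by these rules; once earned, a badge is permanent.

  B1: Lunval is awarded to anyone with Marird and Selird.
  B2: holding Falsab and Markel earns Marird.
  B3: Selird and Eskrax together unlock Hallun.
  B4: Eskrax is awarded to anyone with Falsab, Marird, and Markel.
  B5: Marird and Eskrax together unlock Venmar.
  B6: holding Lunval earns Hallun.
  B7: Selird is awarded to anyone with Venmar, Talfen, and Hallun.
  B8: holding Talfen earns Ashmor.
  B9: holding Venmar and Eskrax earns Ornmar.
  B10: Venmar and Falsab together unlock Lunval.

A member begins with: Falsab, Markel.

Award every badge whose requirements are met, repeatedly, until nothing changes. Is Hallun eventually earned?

Yes

With Falsab and Markel, Marird is earned (B2).
With Falsab, Marird, and Markel, Eskrax is earned (B4).
With Marird and Eskrax, Venmar is earned (B5).
With Venmar and Falsab, Lunval is earned (B10).
With Lunval, Hallun is earned (B6).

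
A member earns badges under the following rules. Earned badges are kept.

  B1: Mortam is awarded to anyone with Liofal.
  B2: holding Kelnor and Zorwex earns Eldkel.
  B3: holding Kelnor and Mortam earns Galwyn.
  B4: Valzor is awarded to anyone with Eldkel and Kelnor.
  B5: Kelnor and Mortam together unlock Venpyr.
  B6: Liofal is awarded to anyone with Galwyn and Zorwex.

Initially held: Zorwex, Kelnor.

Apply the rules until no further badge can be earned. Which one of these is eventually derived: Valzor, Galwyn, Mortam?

Valzor

With Kelnor and Zorwex, Eldkel is earned (B2).
With Eldkel and Kelnor, Valzor is earned (B4).
Galwyn would need Kelnor and Mortam (B3), but Mortam is never earned. Mortam would need Liofal (B1), but Liofal is never earned.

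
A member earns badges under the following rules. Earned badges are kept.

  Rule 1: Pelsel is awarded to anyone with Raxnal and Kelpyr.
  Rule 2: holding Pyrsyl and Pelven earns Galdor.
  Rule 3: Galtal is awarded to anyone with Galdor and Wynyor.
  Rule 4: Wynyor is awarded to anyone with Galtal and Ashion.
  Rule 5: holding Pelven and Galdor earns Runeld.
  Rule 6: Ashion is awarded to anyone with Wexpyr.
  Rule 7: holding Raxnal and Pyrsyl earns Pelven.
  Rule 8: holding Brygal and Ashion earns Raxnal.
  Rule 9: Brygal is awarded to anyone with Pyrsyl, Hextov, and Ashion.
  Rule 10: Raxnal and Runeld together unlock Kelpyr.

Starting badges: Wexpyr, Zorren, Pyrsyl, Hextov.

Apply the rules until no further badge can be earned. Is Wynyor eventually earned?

No

Wynyor would need Galtal and Ashion (Rule 4), but Galtal is never earned.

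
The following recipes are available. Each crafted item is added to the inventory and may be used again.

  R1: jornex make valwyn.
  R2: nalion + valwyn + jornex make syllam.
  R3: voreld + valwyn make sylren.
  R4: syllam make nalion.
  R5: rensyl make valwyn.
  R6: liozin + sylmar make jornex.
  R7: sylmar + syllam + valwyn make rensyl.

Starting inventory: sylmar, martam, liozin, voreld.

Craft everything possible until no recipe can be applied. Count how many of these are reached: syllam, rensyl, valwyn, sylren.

liozin + sylmar → jornex (R6).
Using R1, jornex makes valwyn.
Using R3, voreld and valwyn make sylren.
syllam would need nalion, valwyn, and jornex (R2), but nalion is never obtained.
rensyl would need sylmar, syllam, and valwyn (R7), but syllam is never obtained.
valwyn: reached.
sylren: reached.
Reached: valwyn and sylren — 2 of the 4.

2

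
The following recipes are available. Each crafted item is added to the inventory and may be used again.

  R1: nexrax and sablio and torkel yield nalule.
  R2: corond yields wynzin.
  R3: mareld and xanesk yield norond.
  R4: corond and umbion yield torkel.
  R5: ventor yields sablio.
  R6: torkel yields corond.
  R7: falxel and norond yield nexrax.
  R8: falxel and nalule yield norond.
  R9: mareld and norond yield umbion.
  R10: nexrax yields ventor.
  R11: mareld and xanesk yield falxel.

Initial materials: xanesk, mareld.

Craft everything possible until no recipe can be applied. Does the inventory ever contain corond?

corond would need torkel (R6), but torkel is never obtained.

No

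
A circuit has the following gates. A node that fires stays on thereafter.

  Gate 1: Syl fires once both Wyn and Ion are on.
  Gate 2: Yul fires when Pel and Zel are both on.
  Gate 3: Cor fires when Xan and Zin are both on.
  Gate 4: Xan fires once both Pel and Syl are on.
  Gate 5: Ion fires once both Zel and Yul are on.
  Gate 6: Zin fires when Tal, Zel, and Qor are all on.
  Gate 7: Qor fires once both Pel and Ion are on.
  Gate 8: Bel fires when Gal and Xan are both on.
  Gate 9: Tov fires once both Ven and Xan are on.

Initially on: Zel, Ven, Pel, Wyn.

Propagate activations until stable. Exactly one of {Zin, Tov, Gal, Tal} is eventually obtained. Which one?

Tov

Gate 2: Pel and Zel on → Yul on.
Gate 5: Zel and Yul on → Ion on.
Gate 1: Wyn and Ion on → Syl on.
Gate 4: Pel and Syl on → Xan on.
Gate 9: Ven and Xan on → Tov on.
Zin would need Tal, Zel, and Qor (Gate 6), but Tal never turns on. No rule produces Gal, and it is not given. No rule produces Tal, and it is not given.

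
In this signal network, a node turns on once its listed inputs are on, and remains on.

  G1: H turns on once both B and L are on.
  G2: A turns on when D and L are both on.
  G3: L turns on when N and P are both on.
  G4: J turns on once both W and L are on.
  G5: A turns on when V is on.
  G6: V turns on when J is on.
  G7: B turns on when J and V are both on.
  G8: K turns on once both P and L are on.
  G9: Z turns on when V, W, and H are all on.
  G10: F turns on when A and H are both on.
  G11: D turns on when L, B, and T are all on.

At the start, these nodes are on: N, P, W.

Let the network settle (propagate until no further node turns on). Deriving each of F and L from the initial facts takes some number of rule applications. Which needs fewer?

L

L: G3: N and P on → L on. [1 rule application]
F: N and P are on, so L turns on (G3). W and L are on, so J turns on (G4). J is on, so V turns on (G6). G7: J and V on → B on. V is on, so A turns on (G5). G1: B and L on → H on. G10: A and H on → F on. [7 rule applications]
L needs fewer.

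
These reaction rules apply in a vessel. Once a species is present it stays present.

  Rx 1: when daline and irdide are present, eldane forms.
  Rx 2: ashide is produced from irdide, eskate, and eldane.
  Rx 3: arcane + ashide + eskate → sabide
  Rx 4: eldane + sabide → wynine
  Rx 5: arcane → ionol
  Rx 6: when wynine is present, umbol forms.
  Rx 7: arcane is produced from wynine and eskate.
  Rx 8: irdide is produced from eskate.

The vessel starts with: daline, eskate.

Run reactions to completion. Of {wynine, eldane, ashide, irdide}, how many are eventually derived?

3

eskate present → irdide forms (Rx 8).
daline and irdide present → eldane forms (Rx 1).
irdide, eskate, and eldane present → ashide forms (Rx 2).
wynine would need eldane and sabide (Rx 4), but sabide never forms.
eldane: reached.
ashide: reached.
irdide: reached.
Reached: eldane, ashide, and irdide — 3 of the 4.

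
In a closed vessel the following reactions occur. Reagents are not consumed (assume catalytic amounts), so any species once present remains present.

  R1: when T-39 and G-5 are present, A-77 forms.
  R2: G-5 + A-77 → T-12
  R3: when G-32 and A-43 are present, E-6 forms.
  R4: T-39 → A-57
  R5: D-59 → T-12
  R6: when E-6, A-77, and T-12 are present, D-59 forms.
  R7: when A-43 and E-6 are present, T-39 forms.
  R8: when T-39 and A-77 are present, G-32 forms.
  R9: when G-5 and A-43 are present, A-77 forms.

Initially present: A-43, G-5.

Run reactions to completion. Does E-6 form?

No

E-6 would need G-32 and A-43 (R3), but G-32 never forms.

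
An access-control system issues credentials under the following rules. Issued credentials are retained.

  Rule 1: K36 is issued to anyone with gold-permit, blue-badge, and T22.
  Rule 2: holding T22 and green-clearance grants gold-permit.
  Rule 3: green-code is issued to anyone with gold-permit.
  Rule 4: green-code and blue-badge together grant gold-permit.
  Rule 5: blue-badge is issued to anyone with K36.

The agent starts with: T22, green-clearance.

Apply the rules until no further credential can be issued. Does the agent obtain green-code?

Holding T22 and green-clearance grants gold-permit (Rule 2).
Holding gold-permit grants green-code (Rule 3).

Yes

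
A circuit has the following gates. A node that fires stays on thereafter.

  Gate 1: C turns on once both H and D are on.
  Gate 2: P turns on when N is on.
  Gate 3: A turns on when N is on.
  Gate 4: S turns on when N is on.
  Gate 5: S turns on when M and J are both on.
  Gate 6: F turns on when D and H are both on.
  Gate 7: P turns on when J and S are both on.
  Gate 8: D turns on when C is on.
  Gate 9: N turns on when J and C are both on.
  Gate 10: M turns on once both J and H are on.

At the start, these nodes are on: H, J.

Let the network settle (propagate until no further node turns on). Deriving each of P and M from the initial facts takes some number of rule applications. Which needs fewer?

M

M: J and H are on, so M turns on (Gate 10). [1 rule application]
P: Gate 10: J and H on → M on. M and J are on, so S turns on (Gate 5). Gate 7: J and S on → P on. [3 rule applications]
M needs fewer.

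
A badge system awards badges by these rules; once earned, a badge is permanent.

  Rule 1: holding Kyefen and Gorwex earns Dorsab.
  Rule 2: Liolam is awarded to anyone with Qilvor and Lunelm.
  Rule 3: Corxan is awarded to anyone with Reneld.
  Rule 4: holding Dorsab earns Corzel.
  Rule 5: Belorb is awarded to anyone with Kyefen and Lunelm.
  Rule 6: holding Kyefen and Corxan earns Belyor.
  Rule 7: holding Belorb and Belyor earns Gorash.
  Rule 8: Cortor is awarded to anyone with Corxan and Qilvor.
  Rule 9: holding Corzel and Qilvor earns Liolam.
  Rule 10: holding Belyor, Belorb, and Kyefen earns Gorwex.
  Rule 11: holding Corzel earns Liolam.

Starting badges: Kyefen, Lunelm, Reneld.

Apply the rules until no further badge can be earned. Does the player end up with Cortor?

Cortor would need Corxan and Qilvor (Rule 8), but Qilvor is never earned.

No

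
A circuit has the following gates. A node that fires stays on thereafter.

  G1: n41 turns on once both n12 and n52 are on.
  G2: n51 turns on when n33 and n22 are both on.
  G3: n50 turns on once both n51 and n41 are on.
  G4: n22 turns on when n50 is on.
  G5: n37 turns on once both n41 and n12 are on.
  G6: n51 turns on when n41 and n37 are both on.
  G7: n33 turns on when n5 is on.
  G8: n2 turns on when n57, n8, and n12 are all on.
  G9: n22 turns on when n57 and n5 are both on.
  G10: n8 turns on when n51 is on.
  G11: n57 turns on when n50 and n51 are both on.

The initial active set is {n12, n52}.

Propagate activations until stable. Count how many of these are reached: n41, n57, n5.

G1: n12 and n52 on → n41 on.
G5: n41 and n12 on → n37 on.
n41 and n37 are on, so n51 turns on (G6).
n51 and n41 are on, so n50 turns on (G3).
n50 and n51 are on, so n57 turns on (G11).
n41: reached.
n57: reached.
No rule produces n5, and it is not given.
Reached: n41 and n57 — 2 of the 3.

2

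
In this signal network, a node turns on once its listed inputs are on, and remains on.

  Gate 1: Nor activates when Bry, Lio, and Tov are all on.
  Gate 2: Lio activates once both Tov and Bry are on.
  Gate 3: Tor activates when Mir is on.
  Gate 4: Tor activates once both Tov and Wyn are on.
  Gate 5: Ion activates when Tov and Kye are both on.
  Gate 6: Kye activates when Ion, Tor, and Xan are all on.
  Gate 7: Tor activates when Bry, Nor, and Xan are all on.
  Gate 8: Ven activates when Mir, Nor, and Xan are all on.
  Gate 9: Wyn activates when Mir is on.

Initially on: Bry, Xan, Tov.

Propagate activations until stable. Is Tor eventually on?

Gate 2: Tov and Bry on → Lio on.
Gate 1: Bry, Lio, and Tov on → Nor on.
Bry, Nor, and Xan are on, so Tor activates (Gate 7).

Yes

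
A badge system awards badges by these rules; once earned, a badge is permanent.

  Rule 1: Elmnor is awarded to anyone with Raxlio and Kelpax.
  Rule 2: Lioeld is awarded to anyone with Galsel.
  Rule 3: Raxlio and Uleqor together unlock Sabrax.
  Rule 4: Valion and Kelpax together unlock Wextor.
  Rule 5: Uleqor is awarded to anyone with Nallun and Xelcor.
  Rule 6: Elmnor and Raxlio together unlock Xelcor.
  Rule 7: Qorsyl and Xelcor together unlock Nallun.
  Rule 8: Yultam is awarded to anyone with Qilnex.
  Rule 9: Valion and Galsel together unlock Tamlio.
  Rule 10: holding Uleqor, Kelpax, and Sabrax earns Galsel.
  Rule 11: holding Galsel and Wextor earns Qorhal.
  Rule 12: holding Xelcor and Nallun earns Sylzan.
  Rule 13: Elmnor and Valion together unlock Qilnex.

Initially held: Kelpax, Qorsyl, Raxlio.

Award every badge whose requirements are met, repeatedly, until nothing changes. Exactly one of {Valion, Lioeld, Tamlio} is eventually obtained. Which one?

Lioeld

With Raxlio and Kelpax, Elmnor is earned (Rule 1).
With Elmnor and Raxlio, Xelcor is earned (Rule 6).
With Qorsyl and Xelcor, Nallun is earned (Rule 7).
With Nallun and Xelcor, Uleqor is earned (Rule 5).
With Raxlio and Uleqor, Sabrax is earned (Rule 3).
With Uleqor, Kelpax, and Sabrax, Galsel is earned (Rule 10).
With Galsel, Lioeld is earned (Rule 2).
No rule produces Valion, and it is not given. Tamlio would need Valion and Galsel (Rule 9), but Valion is never earned.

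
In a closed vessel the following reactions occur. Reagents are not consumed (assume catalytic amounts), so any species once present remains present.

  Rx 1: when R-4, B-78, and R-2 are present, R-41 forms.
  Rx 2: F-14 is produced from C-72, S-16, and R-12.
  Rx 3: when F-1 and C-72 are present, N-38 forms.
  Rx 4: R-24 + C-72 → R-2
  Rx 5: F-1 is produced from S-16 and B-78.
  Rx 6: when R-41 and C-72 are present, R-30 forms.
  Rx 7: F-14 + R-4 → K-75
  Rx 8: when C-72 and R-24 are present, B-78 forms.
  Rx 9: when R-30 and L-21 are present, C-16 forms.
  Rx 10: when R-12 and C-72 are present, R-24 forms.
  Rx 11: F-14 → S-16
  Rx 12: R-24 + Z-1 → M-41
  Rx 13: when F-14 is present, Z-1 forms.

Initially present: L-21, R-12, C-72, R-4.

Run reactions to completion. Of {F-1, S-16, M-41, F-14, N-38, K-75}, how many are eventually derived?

0

F-1 would need S-16 and B-78 (Rx 5), but S-16 never forms.
S-16 would need F-14 (Rx 11), but F-14 never forms.
M-41 would need R-24 and Z-1 (Rx 12), but Z-1 never forms.
F-14 would need C-72, S-16, and R-12 (Rx 2), but S-16 never forms.
N-38 would need F-1 and C-72 (Rx 3), but F-1 never forms.
K-75 would need F-14 and R-4 (Rx 7), but F-14 never forms.
None of the 6 are reached.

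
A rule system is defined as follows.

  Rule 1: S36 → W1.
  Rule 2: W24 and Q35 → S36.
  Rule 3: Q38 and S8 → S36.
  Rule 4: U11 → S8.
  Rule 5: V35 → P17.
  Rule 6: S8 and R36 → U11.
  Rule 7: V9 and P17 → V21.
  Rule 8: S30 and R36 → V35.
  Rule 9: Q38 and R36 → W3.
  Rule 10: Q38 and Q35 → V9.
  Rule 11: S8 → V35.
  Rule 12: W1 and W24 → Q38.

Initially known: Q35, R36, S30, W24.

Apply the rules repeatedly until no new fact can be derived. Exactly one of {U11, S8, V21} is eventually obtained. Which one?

V21

W24 and Q35 hold, so S36 follows (Rule 2).
S30 and R36 hold, so V35 follows (Rule 8).
V35 holds, so P17 follows (Rule 5).
S36 holds, so W1 follows (Rule 1).
W1 and W24 hold, so Q38 follows (Rule 12).
From Q38 and Q35, Rule 10 gives V9.
From V9 and P17, Rule 7 gives V21.
S8 would need U11 (Rule 4), but U11 is never established. U11 would need S8 and R36 (Rule 6), but S8 is never established.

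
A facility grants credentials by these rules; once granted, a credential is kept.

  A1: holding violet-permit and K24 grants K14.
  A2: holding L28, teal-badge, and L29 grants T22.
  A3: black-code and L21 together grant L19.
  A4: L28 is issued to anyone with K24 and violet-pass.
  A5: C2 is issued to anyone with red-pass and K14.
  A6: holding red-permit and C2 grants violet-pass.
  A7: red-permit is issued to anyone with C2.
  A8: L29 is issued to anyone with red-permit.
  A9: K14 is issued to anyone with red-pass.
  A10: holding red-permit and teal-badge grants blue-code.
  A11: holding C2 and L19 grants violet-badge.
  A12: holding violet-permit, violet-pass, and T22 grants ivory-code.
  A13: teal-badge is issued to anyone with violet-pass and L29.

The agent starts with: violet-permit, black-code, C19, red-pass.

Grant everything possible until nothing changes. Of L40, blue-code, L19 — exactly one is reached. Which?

blue-code

Holding red-pass grants K14 (A9).
Holding red-pass and K14 grants C2 (A5).
Holding C2 grants red-permit (A7).
Holding red-permit grants L29 (A8).
Holding red-permit and C2 grants violet-pass (A6).
Holding violet-pass and L29 grants teal-badge (A13).
Holding red-permit and teal-badge grants blue-code (A10).
No rule produces L40, and it is not given. L19 would need black-code and L21 (A3), but L21 is never granted.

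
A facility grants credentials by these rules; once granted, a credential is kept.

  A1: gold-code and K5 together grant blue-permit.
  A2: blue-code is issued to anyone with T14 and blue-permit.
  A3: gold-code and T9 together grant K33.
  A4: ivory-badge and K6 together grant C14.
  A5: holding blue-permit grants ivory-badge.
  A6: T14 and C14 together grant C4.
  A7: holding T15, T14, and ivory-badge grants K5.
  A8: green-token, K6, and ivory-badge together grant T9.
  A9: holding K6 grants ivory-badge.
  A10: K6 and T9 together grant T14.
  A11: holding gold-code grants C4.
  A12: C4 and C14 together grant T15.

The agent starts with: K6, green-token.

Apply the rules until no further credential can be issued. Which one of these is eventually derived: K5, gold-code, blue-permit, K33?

K5

Holding K6 grants ivory-badge (A9).
Holding green-token, K6, and ivory-badge grants T9 (A8).
Holding ivory-badge and K6 grants C14 (A4).
Holding K6 and T9 grants T14 (A10).
Holding T14 and C14 grants C4 (A6).
Holding C4 and C14 grants T15 (A12).
Holding T15, T14, and ivory-badge grants K5 (A7).
No rule produces gold-code, and it is not given. blue-permit would need gold-code and K5 (A1), but gold-code is never granted. K33 would need gold-code and T9 (A3), but gold-code is never granted.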